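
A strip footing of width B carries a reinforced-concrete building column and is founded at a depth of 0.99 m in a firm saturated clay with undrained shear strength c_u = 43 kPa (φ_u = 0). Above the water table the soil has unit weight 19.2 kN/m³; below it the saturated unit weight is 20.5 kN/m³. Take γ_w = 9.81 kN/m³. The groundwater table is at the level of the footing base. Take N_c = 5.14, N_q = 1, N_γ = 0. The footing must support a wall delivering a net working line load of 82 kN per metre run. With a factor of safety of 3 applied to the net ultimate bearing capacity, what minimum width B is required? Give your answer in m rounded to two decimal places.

B = 1.11 m

Effective surcharge at the founding depth q = γ·D_f = 19.2 × 0.99 = 19.008 kPa.
q_ult = c·N_c + q·N_q
     = 43 × 5.14 + 19.008 × 1
     = 221.02 + 19.008 = 240.03 kPa.
For φ = 0 the ½γBN_γ term vanishes, so q_ult is independent of B. q_net = 240.03 − 19.008 = 221.02 kPa; q_all(net) = 221.02/3 = 73.673 kPa.
Required width B = w / q_all(net) = 82 / 73.673 = 1.113 m.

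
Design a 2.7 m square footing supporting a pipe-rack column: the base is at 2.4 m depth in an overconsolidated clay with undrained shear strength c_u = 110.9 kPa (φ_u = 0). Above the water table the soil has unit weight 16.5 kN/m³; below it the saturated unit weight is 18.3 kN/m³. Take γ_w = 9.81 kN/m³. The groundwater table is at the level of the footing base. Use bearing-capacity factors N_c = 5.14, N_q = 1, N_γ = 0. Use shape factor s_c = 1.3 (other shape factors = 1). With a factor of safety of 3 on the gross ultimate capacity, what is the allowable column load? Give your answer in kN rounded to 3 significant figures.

P_all ≈ 1900 kN

Effective surcharge at the founding depth q = γ·D_f = 16.5 × 2.4 = 39.6 kPa.
q_ult = c·N_c·s_c + q·N_q
     = 110.9 × 5.14 × 1.3 + 39.6 × 1
     = 741.03 + 39.6 = 780.63 kPa.
Gross allowable pressure q_all = 780.63 / 3 = 260.21 kPa.
Footing area = 7.29 m², so allowable column load = 260.21 × 7.29 = 1896.9 kN.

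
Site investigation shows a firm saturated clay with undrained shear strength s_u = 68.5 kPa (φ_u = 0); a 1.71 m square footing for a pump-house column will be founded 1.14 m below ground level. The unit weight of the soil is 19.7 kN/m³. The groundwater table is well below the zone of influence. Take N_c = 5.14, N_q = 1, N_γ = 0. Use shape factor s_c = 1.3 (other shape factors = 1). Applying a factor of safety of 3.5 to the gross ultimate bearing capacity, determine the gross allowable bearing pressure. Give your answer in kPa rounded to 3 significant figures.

q = γ·D_f = 19.7 × 1.14 = 22.458 kPa.
c·N_c·s_c = 68.5 × 5.14 × 1.3 = 457.72 kPa
q·N_q = 22.458 × 1 = 22.458 kPa
q_ult = 457.72 + 22.458 = 480.17 kPa.
q_all = q_ult / FS = 480.17 / 3.5 = 137.19 kPa.

q_all ≈ 137 kPa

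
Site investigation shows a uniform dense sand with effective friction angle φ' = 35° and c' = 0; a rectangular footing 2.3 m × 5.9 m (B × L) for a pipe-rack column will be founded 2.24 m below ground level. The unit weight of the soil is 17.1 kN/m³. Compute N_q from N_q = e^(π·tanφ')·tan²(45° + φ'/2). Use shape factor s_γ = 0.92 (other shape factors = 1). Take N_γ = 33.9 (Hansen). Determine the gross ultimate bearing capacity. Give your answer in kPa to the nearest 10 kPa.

q_ult ≈ 1890 kPa

tan35° = 0.7002, so N_q = e^(π×0.7002)·tan²(62.5°) = 9.023 × 3.69 = 33.3.
Overburden at base level: q = 17.1 × 2.24 = 38.304 kPa.
Surcharge term q·N_q = 38.304 × 33.296 = 1275.4 kPa; self-weight term 0.5·γ·B·N_γ·s_γ = 0.5 × 17.1 × 2.3 × 33.9 × 0.92 = 613.31 kPa.
q_ult = 1275.4 + 613.31 = 1888.7 kPa.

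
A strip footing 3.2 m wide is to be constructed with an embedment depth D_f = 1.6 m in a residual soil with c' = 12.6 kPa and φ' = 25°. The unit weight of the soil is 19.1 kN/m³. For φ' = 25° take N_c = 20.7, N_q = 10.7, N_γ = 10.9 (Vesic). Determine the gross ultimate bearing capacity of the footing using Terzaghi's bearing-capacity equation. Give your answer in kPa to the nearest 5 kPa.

q_ult ≈ 920 kPa

Effective surcharge at the founding depth q = γ·D_f = 19.1 × 1.6 = 30.56 kPa.
q_ult = c·N_c + q·N_q + 0.5·γ·B·N_γ
     = 12.6 × 20.7 + 30.56 × 10.7 + 0.5 × 19.1 × 3.2 × 10.9
     = 260.82 + 326.99 + 333.1 = 920.92 kPa.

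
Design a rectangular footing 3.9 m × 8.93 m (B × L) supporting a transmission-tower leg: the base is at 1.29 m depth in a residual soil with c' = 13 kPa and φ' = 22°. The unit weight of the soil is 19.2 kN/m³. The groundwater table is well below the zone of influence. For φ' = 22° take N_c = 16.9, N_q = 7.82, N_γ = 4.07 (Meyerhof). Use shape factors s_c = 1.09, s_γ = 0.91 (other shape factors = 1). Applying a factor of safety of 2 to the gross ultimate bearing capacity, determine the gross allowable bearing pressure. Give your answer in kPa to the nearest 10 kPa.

q_all ≈ 290 kPa

Overburden at base level: q = 19.2 × 1.29 = 24.768 kPa.
Cohesion term c·N_c·s_c = 13 × 16.9 × 1.09 = 239.47 kPa; surcharge term q·N_q = 24.768 × 7.82 = 193.69 kPa; self-weight term 0.5·γ·B·N_γ·s_γ = 0.5 × 19.2 × 3.9 × 4.07 × 0.91 = 138.67 kPa.
q_ult = 239.47 + 193.69 + 138.67 = 571.83 kPa.
q_all = q_ult / FS = 571.83 / 2 = 285.91 kPa.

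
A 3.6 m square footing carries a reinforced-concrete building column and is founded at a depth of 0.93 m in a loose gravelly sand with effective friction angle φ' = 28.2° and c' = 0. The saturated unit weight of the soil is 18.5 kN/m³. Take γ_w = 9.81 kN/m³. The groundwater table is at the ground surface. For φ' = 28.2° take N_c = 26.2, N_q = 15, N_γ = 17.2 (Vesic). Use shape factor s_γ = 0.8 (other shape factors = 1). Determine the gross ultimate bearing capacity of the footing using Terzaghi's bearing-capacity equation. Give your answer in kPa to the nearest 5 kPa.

With the water table at the surface the whole profile is submerged: γ' = 18.5 − 9.81 = 8.69 kN/m³, so q = γ'·D_f = 8.0817 kPa; the same γ' applies in the ½γBN_γ term.
q_ult = q·N_q + 0.5·γ·B·N_γ·s_γ
     = 8.0817 × 15 + 0.5 × 8.69 × 3.6 × 17.2 × 0.8
     = 121.23 + 215.23 = 336.46 kPa.

q_ult ≈ 335 kPa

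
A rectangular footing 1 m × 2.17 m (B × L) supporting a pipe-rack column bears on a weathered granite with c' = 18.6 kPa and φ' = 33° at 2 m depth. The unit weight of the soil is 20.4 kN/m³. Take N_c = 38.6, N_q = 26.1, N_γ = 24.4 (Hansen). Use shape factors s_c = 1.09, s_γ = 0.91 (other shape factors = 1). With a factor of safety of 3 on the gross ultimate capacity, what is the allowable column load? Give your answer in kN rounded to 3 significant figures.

P_all ≈ 1500 kN

Effective surcharge at the founding depth q = γ·D_f = 20.4 × 2 = 40.8 kPa.
q_ult = c·N_c·s_c + q·N_q + 0.5·γ·B·N_γ·s_γ
     = 18.6 × 38.6 × 1.09 + 40.8 × 26.1 + 0.5 × 20.4 × 1 × 24.4 × 0.91
     = 782.58 + 1064.9 + 226.48 = 2073.9 kPa.
Gross allowable pressure q_all = 2073.9 / 3 = 691.31 kPa.
Footing area = 2.17 m², so allowable column load = 691.31 × 2.17 = 1500.1 kN.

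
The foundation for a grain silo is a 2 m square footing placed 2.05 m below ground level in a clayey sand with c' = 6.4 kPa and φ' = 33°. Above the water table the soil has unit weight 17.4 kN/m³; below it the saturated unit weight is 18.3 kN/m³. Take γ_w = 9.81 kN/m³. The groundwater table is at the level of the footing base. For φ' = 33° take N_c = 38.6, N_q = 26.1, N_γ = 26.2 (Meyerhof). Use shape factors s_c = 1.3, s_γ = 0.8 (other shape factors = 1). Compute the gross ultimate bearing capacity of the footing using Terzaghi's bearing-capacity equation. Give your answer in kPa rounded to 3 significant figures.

q_ult ≈ 1430 kPa

Effective surcharge at the founding depth q = γ·D_f = 17.4 × 2.05 = 35.67 kPa.
The water table coincides with the base, so in the self-weight term γ → γ' = 8.49 kN/m³.
q_ult = c·N_c·s_c + q·N_q + 0.5·γ·B·N_γ·s_γ
     = 6.4 × 38.6 × 1.3 + 35.67 × 26.1 + 0.5 × 8.49 × 2 × 26.2 × 0.8
     = 321.15 + 930.99 + 177.95 = 1430.1 kPa.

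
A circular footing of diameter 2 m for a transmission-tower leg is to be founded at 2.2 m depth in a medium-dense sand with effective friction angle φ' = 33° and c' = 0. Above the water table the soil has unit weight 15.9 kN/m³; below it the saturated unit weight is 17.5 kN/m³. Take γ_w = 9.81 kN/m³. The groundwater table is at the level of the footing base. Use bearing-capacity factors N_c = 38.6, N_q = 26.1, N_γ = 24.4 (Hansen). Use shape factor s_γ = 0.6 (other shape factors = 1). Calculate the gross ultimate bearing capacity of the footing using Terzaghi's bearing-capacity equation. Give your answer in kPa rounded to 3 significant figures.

q_ult ≈ 1030 kPa

Effective surcharge at the founding depth q = γ·D_f = 15.9 × 2.2 = 34.98 kPa.
The water table coincides with the base, so in the self-weight term γ → γ' = 7.69 kN/m³.
q_ult = q·N_q + 0.5·γ·B·N_γ·s_γ
     = 34.98 × 26.1 + 0.5 × 7.69 × 2 × 24.4 × 0.6
     = 912.98 + 112.58 = 1025.6 kPa.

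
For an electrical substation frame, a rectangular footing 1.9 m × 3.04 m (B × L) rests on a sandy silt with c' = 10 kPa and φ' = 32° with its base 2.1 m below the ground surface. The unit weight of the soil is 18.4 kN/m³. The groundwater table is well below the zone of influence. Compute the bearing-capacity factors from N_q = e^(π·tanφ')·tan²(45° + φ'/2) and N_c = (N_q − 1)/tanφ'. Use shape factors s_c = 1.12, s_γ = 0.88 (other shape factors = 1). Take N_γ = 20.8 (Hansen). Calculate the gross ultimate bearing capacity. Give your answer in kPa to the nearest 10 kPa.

q_ult ≈ 1610 kPa

tan32° = 0.6249, so N_q = e^(π×0.6249)·tan²(61°) = 7.121 × 3.255 = 23.18.
N_c = (23.18 − 1)/tan32° = 35.49.
q = γ·D_f = 18.4 × 2.1 = 38.64 kPa.
c·N_c·s_c = 10 × 35.49 × 1.12 = 397.49 kPa
q·N_q = 38.64 × 23.177 = 895.55 kPa
0.5·γ·B·N_γ·s_γ = 0.5 × 18.4 × 1.9 × 20.8 × 0.88 = 319.95 kPa
q_ult = 397.49 + 895.55 + 319.95 = 1613 kPa.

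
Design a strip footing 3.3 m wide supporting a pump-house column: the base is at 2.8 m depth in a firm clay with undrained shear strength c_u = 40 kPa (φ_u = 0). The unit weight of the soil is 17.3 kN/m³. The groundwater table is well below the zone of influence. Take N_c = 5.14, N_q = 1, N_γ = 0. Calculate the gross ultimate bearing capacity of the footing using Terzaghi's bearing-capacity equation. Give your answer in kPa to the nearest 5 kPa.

q_ult ≈ 255 kPa

q = γ·D_f = 17.3 × 2.8 = 48.44 kPa.
c·N_c = 40 × 5.14 = 205.6 kPa
q·N_q = 48.44 × 1 = 48.44 kPa
q_ult = 205.6 + 48.44 = 254.04 kPa.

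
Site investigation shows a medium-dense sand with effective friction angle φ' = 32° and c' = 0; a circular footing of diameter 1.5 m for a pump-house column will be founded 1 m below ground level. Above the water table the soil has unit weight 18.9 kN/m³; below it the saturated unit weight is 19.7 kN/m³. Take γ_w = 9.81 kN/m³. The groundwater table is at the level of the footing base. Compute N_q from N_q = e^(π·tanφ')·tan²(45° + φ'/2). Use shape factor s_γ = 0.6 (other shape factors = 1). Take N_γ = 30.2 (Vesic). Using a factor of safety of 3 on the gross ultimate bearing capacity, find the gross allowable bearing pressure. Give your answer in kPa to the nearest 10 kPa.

q_all ≈ 190 kPa

N_q = e^(π·tan32°)·tan²(61°) = 23.18.
Overburden at base level: q = 18.9 × 1 = 18.9 kPa.
Below the base the soil is submerged, so the ½γBN_γ term uses γ' = 19.7 − 9.81 = 9.89 kN/m³.
Surcharge term q·N_q = 18.9 × 23.177 = 438.04 kPa; self-weight term 0.5·γ·B·N_γ·s_γ = 0.5 × 9.89 × 1.5 × 30.2 × 0.6 = 134.41 kPa.
q_ult = 438.04 + 134.41 = 572.45 kPa.
q_all = 572.45 / 3 = 190.82 kPa.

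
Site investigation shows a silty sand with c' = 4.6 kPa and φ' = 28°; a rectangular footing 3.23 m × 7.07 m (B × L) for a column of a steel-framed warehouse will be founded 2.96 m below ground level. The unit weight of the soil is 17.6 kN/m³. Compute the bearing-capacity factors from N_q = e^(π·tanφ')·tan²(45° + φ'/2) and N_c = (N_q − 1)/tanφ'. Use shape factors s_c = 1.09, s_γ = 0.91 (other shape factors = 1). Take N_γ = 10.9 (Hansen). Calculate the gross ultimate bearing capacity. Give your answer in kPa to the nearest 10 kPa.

tan28° = 0.5317, so N_q = e^(π×0.5317)·tan²(59°) = 5.314 × 2.77 = 14.72.
N_c = (14.72 − 1)/tan28° = 25.8.
Effective surcharge at the founding depth q = γ·D_f = 17.6 × 2.96 = 52.096 kPa.
q_ult = c·N_c·s_c + q·N_q + 0.5·γ·B·N_γ·s_γ
     = 4.6 × 25.803 × 1.09 + 52.096 × 14.72 + 0.5 × 17.6 × 3.23 × 10.9 × 0.91
     = 129.38 + 766.85 + 281.94 = 1178.2 kPa.

q_ult ≈ 1180 kPa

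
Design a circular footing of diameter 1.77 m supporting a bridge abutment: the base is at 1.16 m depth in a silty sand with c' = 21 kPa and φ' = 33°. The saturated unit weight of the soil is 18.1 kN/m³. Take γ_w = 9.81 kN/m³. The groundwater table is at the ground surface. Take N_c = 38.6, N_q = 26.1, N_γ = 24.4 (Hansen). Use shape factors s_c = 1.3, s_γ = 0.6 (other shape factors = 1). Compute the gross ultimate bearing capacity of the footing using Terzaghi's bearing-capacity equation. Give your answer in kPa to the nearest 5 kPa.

q_ult ≈ 1410 kPa

Water table at ground surface, so effective unit weight γ' = 18.1 − 9.81 = 8.29 kN/m³ is used throughout; overburden q = 8.29 × 1.16 = 9.6164 kPa; the same γ' applies in the ½γBN_γ term.
Cohesion term c·N_c·s_c = 21 × 38.6 × 1.3 = 1053.8 kPa; surcharge term q·N_q = 9.6164 × 26.1 = 250.99 kPa; self-weight term 0.5·γ·B·N_γ·s_γ = 0.5 × 8.29 × 1.77 × 24.4 × 0.6 = 107.41 kPa.
q_ult = 1053.8 + 250.99 + 107.41 = 1412.2 kPa.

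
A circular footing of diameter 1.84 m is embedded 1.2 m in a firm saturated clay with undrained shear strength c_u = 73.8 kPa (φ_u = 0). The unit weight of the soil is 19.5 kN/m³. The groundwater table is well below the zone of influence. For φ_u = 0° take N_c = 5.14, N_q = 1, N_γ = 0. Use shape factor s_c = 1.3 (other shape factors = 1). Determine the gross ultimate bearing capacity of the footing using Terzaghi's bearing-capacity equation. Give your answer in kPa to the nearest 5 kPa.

q_ult ≈ 515 kPa

Overburden at base level: q = 19.5 × 1.2 = 23.4 kPa.
Cohesion term c·N_c·s_c = 73.8 × 5.14 × 1.3 = 493.13 kPa; surcharge term q·N_q = 23.4 × 1 = 23.4 kPa.
q_ult = 493.13 + 23.4 = 516.53 kPa.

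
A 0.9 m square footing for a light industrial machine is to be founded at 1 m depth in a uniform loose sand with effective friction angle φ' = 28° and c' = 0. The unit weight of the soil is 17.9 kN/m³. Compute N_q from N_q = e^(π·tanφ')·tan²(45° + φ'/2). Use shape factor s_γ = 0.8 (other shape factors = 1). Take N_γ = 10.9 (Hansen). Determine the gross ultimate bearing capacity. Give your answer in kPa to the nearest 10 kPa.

tan28° = 0.5317, so N_q = e^(π×0.5317)·tan²(59°) = 5.314 × 2.77 = 14.72.
Overburden at base level: q = 17.9 × 1 = 17.9 kPa.
Surcharge term q·N_q = 17.9 × 14.72 = 263.49 kPa; self-weight term 0.5·γ·B·N_γ·s_γ = 0.5 × 17.9 × 0.9 × 10.9 × 0.8 = 70.24 kPa.
q_ult = 263.49 + 70.24 = 333.73 kPa.

q_ult ≈ 330 kPa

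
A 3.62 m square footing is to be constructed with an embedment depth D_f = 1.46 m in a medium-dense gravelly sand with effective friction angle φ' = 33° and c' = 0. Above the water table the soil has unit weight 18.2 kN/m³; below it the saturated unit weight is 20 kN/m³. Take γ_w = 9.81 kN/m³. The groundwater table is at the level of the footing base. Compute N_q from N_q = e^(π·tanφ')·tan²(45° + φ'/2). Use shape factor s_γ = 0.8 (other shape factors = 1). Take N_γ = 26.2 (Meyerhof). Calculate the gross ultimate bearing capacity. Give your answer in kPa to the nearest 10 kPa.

tan33° = 0.6494, so N_q = e^(π×0.6494)·tan²(61.5°) = 7.692 × 3.392 = 26.09.
Overburden at base level: q = 18.2 × 1.46 = 26.572 kPa.
Below the base the soil is submerged, so the ½γBN_γ term uses γ' = 20 − 9.81 = 10.19 kN/m³.
Surcharge term q·N_q = 26.572 × 26.092 = 693.32 kPa; self-weight term 0.5·γ·B·N_γ·s_γ = 0.5 × 10.19 × 3.62 × 26.2 × 0.8 = 386.58 kPa.
q_ult = 693.32 + 386.58 = 1079.9 kPa.

q_ult ≈ 1080 kPa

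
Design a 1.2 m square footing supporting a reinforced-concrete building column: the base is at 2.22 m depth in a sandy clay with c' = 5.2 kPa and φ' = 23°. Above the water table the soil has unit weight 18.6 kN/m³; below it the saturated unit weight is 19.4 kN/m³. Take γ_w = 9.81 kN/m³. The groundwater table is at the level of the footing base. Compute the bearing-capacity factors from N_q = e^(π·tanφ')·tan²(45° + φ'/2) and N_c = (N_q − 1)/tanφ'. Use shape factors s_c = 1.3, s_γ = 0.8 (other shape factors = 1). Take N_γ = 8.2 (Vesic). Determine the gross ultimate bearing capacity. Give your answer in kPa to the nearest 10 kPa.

tan23° = 0.4245, so N_q = e^(π×0.4245)·tan²(56.5°) = 3.794 × 2.283 = 8.66.
N_c = (8.66 − 1)/tan23° = 18.05.
Effective surcharge at the founding depth q = γ·D_f = 18.6 × 2.22 = 41.292 kPa.
The water table coincides with the base, so in the self-weight term γ → γ' = 9.59 kN/m³.
q_ult = c·N_c·s_c + q·N_q + 0.5·γ·B·N_γ·s_γ
     = 5.2 × 18.049 × 1.3 + 41.292 × 8.6612 + 0.5 × 9.59 × 1.2 × 8.2 × 0.8
     = 122.01 + 357.64 + 37.746 = 517.39 kPa.

q_ult ≈ 520 kPa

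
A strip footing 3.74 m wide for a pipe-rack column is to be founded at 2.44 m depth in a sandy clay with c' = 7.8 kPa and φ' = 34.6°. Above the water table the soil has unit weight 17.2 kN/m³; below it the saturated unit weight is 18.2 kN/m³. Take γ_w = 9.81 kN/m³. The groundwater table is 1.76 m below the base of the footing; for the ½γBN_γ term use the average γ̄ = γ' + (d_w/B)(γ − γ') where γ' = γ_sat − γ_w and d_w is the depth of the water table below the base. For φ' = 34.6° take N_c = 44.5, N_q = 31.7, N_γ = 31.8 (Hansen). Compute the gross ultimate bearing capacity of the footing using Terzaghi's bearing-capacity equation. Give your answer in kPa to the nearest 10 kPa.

Overburden at base level: q = 17.2 × 2.44 = 41.968 kPa.
The water table is 1.76 m below the base (< B = 3.74 m), so the ½γBN_γ term uses γ̄ = γ' + (d_w/B)(γ − γ') = 8.39 + (1.76/3.74)(17.2 − 8.39) = 12.536 kN/m³.
Cohesion term c·N_c = 7.8 × 44.5 = 347.1 kPa; surcharge term q·N_q = 41.968 × 31.7 = 1330.4 kPa; self-weight term 0.5·γ·B·N_γ = 0.5 × 12.536 × 3.74 × 31.8 = 745.46 kPa.
q_ult = 347.1 + 1330.4 + 745.46 = 2422.9 kPa.

q_ult ≈ 2420 kPa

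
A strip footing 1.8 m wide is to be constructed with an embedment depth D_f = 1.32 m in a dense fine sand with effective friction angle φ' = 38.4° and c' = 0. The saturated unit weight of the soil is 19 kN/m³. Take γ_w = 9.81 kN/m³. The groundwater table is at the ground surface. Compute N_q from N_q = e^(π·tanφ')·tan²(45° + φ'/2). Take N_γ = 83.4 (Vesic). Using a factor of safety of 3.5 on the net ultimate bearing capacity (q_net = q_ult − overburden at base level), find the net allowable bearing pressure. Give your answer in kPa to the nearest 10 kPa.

N_q = e^(π·tan38.4°)·tan²(64.2°) = 51.61.
Water table at ground surface, so effective unit weight γ' = 19 − 9.81 = 9.19 kN/m³ is used throughout; overburden q = 9.19 × 1.32 = 12.131 kPa; the same γ' applies in the ½γBN_γ term.
Surcharge term q·N_q = 12.131 × 51.611 = 626.09 kPa; self-weight term 0.5·γ·B·N_γ = 0.5 × 9.19 × 1.8 × 83.4 = 689.8 kPa.
q_ult = 626.09 + 689.8 = 1315.9 kPa.
q_net = 1315.9 − 12.131 = 1303.8 kPa.
q_all(net) = 1303.8 / 3.5 = 372.5 kPa.

q_all(net) ≈ 370 kPa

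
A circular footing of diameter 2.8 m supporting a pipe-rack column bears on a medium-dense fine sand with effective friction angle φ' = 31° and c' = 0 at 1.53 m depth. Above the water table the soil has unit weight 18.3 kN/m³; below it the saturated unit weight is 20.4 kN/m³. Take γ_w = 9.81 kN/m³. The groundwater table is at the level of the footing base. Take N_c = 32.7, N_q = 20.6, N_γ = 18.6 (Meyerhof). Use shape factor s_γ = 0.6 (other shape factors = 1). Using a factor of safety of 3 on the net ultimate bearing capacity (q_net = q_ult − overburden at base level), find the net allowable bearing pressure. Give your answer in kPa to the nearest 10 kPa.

Effective surcharge at the founding depth q = γ·D_f = 18.3 × 1.53 = 27.999 kPa.
The water table coincides with the base, so in the self-weight term γ → γ' = 10.59 kN/m³.
q_ult = q·N_q + 0.5·γ·B·N_γ·s_γ
     = 27.999 × 20.6 + 0.5 × 10.59 × 2.8 × 18.6 × 0.6
     = 576.78 + 165.46 = 742.24 kPa.
q_net = 742.24 − 27.999 = 714.24 kPa.
q_all(net) = 714.24 / 3 = 238.08 kPa.

q_all(net) ≈ 240 kPa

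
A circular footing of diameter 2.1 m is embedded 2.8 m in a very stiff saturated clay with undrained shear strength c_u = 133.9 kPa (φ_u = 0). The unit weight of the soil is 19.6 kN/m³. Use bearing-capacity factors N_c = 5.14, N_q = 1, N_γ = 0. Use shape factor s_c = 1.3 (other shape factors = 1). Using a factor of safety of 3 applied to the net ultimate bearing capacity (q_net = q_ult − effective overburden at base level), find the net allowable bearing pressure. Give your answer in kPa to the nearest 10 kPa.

q_all(net) ≈ 300 kPa

Effective surcharge at the founding depth q = γ·D_f = 19.6 × 2.8 = 54.88 kPa.
q_ult = c·N_c·s_c + q·N_q
     = 133.9 × 5.14 × 1.3 + 54.88 × 1
     = 894.72 + 54.88 = 949.6 kPa.
Net ultimate: q_net = 949.6 − 54.88 = 894.72 kPa.
q_all(net) = 894.72 / 3 = 298.24 kPa.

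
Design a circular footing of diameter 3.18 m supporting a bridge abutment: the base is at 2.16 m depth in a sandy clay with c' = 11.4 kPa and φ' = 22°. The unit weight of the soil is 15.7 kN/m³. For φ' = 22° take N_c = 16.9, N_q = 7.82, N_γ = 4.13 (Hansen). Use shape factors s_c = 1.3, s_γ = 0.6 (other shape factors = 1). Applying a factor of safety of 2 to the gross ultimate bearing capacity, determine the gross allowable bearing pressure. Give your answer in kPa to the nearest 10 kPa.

q_all ≈ 290 kPa

q = γ·D_f = 15.7 × 2.16 = 33.912 kPa.
c·N_c·s_c = 11.4 × 16.9 × 1.3 = 250.46 kPa
q·N_q = 33.912 × 7.82 = 265.19 kPa
0.5·γ·B·N_γ·s_γ = 0.5 × 15.7 × 3.18 × 4.13 × 0.6 = 61.858 kPa
q_ult = 250.46 + 265.19 + 61.858 = 577.51 kPa.
q_all = q_ult / FS = 577.51 / 2 = 288.75 kPa.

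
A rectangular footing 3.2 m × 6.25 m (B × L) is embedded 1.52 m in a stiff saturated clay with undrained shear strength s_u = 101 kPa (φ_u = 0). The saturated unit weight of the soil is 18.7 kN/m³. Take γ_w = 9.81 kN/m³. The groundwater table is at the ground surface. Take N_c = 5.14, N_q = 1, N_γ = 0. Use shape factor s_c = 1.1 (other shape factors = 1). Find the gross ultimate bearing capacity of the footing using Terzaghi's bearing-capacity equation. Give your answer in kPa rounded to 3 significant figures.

γ' = 18.7 − 9.81 = 8.89 kN/m³ (submerged throughout). q = 8.89 × 1.52 = 13.513 kPa.
c·N_c·s_c = 101 × 5.14 × 1.1 = 571.05 kPa
q·N_q = 13.513 × 1 = 13.513 kPa
q_ult = 571.05 + 13.513 = 584.57 kPa.

q_ult ≈ 585 kPa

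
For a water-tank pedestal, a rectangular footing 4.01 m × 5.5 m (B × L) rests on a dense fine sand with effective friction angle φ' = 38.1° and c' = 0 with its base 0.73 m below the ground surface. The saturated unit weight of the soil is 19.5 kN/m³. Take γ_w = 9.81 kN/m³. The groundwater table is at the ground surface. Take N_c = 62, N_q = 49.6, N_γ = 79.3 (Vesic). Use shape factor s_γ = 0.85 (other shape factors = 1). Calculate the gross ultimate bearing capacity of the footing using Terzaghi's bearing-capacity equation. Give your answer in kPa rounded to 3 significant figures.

q_ult ≈ 1660 kPa

Water table at ground surface, so effective unit weight γ' = 19.5 − 9.81 = 9.69 kN/m³ is used throughout; overburden q = 9.69 × 0.73 = 7.0737 kPa; the same γ' applies in the ½γBN_γ term.
Surcharge term q·N_q = 7.0737 × 49.6 = 350.86 kPa; self-weight term 0.5·γ·B·N_γ·s_γ = 0.5 × 9.69 × 4.01 × 79.3 × 0.85 = 1309.6 kPa.
q_ult = 350.86 + 1309.6 = 1660.4 kPa.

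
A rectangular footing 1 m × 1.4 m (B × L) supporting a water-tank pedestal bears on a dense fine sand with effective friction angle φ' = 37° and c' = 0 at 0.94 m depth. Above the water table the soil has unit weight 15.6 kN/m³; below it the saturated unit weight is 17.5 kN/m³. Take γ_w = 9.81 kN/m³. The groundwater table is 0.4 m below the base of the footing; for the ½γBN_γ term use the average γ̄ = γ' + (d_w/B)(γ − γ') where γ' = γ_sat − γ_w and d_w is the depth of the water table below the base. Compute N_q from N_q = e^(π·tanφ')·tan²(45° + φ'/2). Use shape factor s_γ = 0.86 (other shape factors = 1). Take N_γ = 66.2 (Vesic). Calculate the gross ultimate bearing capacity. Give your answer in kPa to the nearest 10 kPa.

q_ult ≈ 940 kPa

tan37° = 0.7536, so N_q = e^(π×0.7536)·tan²(63.5°) = 10.669 × 4.023 = 42.92.
q = γ·D_f = 15.6 × 0.94 = 14.664 kPa.
γ' = 7.69 kN/m³; averaging over the depth B below the base, γ̄ = γ' + (d_w/B)(γ − γ') = 10.854 kN/m³.
q·N_q = 14.664 × 42.92 = 629.38 kPa
0.5·γ·B·N_γ·s_γ = 0.5 × 10.854 × 1 × 66.2 × 0.86 = 308.97 kPa
q_ult = 629.38 + 308.97 = 938.35 kPa.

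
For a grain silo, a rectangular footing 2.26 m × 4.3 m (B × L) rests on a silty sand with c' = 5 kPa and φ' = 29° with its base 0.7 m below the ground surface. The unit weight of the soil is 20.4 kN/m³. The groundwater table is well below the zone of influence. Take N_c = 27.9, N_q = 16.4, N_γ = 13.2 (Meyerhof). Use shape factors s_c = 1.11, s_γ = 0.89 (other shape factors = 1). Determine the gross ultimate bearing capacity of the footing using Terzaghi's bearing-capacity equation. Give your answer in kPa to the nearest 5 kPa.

Effective surcharge at the founding depth q = γ·D_f = 20.4 × 0.7 = 14.28 kPa.
q_ult = c·N_c·s_c + q·N_q + 0.5·γ·B·N_γ·s_γ
     = 5 × 27.9 × 1.11 + 14.28 × 16.4 + 0.5 × 20.4 × 2.26 × 13.2 × 0.89
     = 154.85 + 234.19 + 270.81 = 659.85 kPa.

q_ult ≈ 660 kPa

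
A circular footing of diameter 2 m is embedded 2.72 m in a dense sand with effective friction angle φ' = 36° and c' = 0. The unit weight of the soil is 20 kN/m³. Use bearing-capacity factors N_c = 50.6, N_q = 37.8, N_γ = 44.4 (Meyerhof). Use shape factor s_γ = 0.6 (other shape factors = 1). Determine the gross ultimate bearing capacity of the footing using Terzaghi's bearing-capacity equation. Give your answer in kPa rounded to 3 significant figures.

Overburden at base level: q = 20 × 2.72 = 54.4 kPa.
Surcharge term q·N_q = 54.4 × 37.8 = 2056.3 kPa; self-weight term 0.5·γ·B·N_γ·s_γ = 0.5 × 20 × 2 × 44.4 × 0.6 = 532.8 kPa.
q_ult = 2056.3 + 532.8 = 2589.1 kPa.

q_ult ≈ 2590 kPa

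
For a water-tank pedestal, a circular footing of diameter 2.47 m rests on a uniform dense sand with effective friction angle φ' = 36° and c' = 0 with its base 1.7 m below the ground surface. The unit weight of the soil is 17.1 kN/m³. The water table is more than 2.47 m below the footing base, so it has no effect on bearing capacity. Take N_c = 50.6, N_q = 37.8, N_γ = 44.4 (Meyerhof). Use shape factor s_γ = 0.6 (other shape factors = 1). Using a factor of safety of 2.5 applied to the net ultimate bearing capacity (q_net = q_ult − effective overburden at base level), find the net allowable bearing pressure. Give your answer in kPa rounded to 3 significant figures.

q_all(net) ≈ 653 kPa

q = γ·D_f = 17.1 × 1.7 = 29.07 kPa.
q·N_q = 29.07 × 37.8 = 1098.8 kPa
0.5·γ·B·N_γ·s_γ = 0.5 × 17.1 × 2.47 × 44.4 × 0.6 = 562.6 kPa
q_ult = 1098.8 + 562.6 = 1661.4 kPa.
Net ultimate: q_net = 1661.4 − 29.07 = 1632.4 kPa.
q_all(net) = 1632.4 / 2.5 = 652.95 kPa.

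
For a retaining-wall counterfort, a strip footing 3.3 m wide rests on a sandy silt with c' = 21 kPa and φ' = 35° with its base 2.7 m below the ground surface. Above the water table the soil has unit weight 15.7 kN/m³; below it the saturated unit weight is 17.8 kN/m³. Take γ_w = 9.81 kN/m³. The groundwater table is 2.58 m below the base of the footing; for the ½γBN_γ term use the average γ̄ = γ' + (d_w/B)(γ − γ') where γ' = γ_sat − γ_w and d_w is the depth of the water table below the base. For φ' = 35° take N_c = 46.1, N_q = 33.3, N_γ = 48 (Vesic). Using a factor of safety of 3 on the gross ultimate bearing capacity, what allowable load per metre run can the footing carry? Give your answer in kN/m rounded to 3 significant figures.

≈ 3840 kN/m

Overburden at base level: q = 15.7 × 2.7 = 42.39 kPa.
The water table is 2.58 m below the base (< B = 3.3 m), so the ½γBN_γ term uses γ̄ = γ' + (d_w/B)(γ − γ') = 7.99 + (2.58/3.3)(15.7 − 7.99) = 14.018 kN/m³.
Cohesion term c·N_c = 21 × 46.1 = 968.1 kPa; surcharge term q·N_q = 42.39 × 33.3 = 1411.6 kPa; self-weight term 0.5·γ·B·N_γ = 0.5 × 14.018 × 3.3 × 48 = 1110.2 kPa.
q_ult = 968.1 + 1411.6 + 1110.2 = 3489.9 kPa.
Gross allowable pressure q_all = 3489.9 / 3 = 1163.3 kPa.
Allowable wall load = q_all × B = 1163.3 × 3.3 = 3838.9 kN per metre run.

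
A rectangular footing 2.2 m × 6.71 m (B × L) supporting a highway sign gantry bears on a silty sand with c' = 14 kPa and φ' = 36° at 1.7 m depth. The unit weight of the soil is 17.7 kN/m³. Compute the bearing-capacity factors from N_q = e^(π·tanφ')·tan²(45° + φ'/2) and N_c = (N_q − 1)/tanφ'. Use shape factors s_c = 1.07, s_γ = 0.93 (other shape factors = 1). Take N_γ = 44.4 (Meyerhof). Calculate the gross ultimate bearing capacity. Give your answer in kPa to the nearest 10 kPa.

tan36° = 0.7265, so N_q = e^(π×0.7265)·tan²(63°) = 9.801 × 3.852 = 37.75.
N_c = (37.75 − 1)/tan36° = 50.59.
Effective surcharge at the founding depth q = γ·D_f = 17.7 × 1.7 = 30.09 kPa.
q_ult = c·N_c·s_c + q·N_q + 0.5·γ·B·N_γ·s_γ
     = 14 × 50.585 × 1.07 + 30.09 × 37.752 + 0.5 × 17.7 × 2.2 × 44.4 × 0.93
     = 757.77 + 1136 + 803.96 = 2697.7 kPa.

q_ult ≈ 2700 kPa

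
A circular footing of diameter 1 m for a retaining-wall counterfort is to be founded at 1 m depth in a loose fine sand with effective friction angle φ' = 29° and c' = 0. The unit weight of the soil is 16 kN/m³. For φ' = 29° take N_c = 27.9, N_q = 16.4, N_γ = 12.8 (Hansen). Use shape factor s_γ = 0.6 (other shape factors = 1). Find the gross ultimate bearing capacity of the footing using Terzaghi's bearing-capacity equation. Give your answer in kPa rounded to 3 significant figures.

q_ult ≈ 324 kPa

q = γ·D_f = 16 × 1 = 16 kPa.
q·N_q = 16 × 16.4 = 262.4 kPa
0.5·γ·B·N_γ·s_γ = 0.5 × 16 × 1 × 12.8 × 0.6 = 61.44 kPa
q_ult = 262.4 + 61.44 = 323.84 kPa.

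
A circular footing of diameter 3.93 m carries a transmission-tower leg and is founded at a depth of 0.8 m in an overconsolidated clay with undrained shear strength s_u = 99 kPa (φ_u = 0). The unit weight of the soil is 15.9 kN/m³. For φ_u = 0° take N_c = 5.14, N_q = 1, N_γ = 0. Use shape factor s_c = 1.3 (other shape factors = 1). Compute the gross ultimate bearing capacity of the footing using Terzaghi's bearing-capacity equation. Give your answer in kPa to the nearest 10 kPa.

q = γ·D_f = 15.9 × 0.8 = 12.72 kPa.
c·N_c·s_c = 99 × 5.14 × 1.3 = 661.52 kPa
q·N_q = 12.72 × 1 = 12.72 kPa
q_ult = 661.52 + 12.72 = 674.24 kPa.

q_ult ≈ 670 kPa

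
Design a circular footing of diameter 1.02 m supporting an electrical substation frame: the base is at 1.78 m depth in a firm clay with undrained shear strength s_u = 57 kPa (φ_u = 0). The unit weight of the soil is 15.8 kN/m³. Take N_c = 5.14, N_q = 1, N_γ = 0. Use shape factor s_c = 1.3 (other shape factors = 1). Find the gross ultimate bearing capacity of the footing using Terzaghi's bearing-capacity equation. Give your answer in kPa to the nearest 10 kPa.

q_ult ≈ 410 kPa

Overburden at base level: q = 15.8 × 1.78 = 28.124 kPa.
Cohesion term c·N_c·s_c = 57 × 5.14 × 1.3 = 380.87 kPa; surcharge term q·N_q = 28.124 × 1 = 28.124 kPa.
q_ult = 380.87 + 28.124 = 409 kPa.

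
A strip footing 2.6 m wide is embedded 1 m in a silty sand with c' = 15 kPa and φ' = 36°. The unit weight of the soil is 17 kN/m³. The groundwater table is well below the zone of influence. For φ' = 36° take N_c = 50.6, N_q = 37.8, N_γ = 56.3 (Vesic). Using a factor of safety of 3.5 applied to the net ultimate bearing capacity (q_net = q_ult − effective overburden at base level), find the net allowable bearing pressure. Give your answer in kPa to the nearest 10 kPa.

q_all(net) ≈ 750 kPa

Overburden at base level: q = 17 × 1 = 17 kPa.
Cohesion term c·N_c = 15 × 50.6 = 759 kPa; surcharge term q·N_q = 17 × 37.8 = 642.6 kPa; self-weight term 0.5·γ·B·N_γ = 0.5 × 17 × 2.6 × 56.3 = 1244.2 kPa.
q_ult = 759 + 642.6 + 1244.2 = 2645.8 kPa.
Net ultimate: q_net = 2645.8 − 17 = 2628.8 kPa.
q_all(net) = 2628.8 / 3.5 = 751.09 kPa.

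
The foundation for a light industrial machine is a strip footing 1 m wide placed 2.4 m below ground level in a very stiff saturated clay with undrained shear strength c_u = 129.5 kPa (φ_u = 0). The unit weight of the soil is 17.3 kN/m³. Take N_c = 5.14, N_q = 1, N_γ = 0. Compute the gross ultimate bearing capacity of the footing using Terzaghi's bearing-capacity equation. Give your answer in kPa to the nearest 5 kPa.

q_ult ≈ 705 kPa

Overburden at base level: q = 17.3 × 2.4 = 41.52 kPa.
Cohesion term c·N_c = 129.5 × 5.14 = 665.63 kPa; surcharge term q·N_q = 41.52 × 1 = 41.52 kPa.
q_ult = 665.63 + 41.52 = 707.15 kPa.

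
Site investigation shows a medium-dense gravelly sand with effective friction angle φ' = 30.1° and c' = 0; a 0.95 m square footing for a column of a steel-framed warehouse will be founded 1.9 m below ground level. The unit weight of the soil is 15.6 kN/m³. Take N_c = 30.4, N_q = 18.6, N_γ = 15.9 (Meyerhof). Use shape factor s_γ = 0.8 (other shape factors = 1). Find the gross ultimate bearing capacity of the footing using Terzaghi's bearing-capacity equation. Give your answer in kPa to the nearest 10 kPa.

q_ult ≈ 650 kPa

q = γ·D_f = 15.6 × 1.9 = 29.64 kPa.
q·N_q = 29.64 × 18.6 = 551.3 kPa
0.5·γ·B·N_γ·s_γ = 0.5 × 15.6 × 0.95 × 15.9 × 0.8 = 94.255 kPa
q_ult = 551.3 + 94.255 = 645.56 kPa.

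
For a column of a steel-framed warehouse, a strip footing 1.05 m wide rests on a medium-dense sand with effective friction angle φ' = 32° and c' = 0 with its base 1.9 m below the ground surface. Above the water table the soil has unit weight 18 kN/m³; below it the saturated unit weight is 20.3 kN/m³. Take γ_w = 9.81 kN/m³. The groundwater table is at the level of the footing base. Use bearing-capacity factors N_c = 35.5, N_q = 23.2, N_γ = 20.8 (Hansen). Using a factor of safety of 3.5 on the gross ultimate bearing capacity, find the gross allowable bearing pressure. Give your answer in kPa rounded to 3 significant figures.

q_all ≈ 259 kPa

q = γ·D_f = 18 × 1.9 = 34.2 kPa.
For the ½γBN_γ term take γ' = 20.3 − 9.81 = 10.49 kN/m³ (soil below base is submerged).
q·N_q = 34.2 × 23.2 = 793.44 kPa
0.5·γ·B·N_γ = 0.5 × 10.49 × 1.05 × 20.8 = 114.55 kPa
q_ult = 793.44 + 114.55 = 907.99 kPa.
q_all = 907.99 / 3.5 = 259.43 kPa.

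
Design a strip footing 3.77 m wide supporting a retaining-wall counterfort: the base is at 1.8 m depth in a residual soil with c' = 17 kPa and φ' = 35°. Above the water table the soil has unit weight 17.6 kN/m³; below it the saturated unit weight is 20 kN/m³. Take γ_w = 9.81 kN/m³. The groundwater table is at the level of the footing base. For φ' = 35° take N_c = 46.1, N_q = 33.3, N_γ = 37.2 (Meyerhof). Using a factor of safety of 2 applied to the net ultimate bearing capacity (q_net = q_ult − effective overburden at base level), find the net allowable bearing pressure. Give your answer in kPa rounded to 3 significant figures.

Overburden at base level: q = 17.6 × 1.8 = 31.68 kPa.
Below the base the soil is submerged, so the ½γBN_γ term uses γ' = 20 − 9.81 = 10.19 kN/m³.
Cohesion term c·N_c = 17 × 46.1 = 783.7 kPa; surcharge term q·N_q = 31.68 × 33.3 = 1054.9 kPa; self-weight term 0.5·γ·B·N_γ = 0.5 × 10.19 × 3.77 × 37.2 = 714.54 kPa.
q_ult = 783.7 + 1054.9 + 714.54 = 2553.2 kPa.
Net ultimate: q_net = 2553.2 − 31.68 = 2521.5 kPa.
q_all(net) = 2521.5 / 2 = 1260.8 kPa.

q_all(net) ≈ 1260 kPa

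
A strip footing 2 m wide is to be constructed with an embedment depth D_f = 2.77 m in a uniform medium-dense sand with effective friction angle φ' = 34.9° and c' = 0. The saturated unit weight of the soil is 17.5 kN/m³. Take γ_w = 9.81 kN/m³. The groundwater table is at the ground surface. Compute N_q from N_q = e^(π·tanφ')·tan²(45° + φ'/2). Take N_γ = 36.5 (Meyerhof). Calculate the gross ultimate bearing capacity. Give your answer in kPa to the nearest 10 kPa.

q_ult ≈ 980 kPa

tan34.9° = 0.6976, so N_q = e^(π×0.6976)·tan²(62.45°) = 8.95 × 3.674 = 32.89.
Water table at ground surface, so effective unit weight γ' = 17.5 − 9.81 = 7.69 kN/m³ is used throughout; overburden q = 7.69 × 2.77 = 21.301 kPa; the same γ' applies in the ½γBN_γ term.
Surcharge term q·N_q = 21.301 × 32.885 = 700.5 kPa; self-weight term 0.5·γ·B·N_γ = 0.5 × 7.69 × 2 × 36.5 = 280.69 kPa.
q_ult = 700.5 + 280.69 = 981.18 kPa.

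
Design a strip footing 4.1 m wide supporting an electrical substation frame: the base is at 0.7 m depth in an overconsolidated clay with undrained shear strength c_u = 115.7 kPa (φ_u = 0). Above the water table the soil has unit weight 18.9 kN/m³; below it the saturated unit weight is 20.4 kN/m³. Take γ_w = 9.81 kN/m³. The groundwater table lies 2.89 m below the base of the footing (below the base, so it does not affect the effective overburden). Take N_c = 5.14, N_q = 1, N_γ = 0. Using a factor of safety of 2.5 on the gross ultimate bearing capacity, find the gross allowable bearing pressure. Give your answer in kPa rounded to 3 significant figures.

q_all ≈ 243 kPa

Overburden at base level: q = 18.9 × 0.7 = 13.23 kPa.
Cohesion term c·N_c = 115.7 × 5.14 = 594.7 kPa; surcharge term q·N_q = 13.23 × 1 = 13.23 kPa.
q_ult = 594.7 + 13.23 = 607.93 kPa.
q_all = 607.93 / 2.5 = 243.17 kPa.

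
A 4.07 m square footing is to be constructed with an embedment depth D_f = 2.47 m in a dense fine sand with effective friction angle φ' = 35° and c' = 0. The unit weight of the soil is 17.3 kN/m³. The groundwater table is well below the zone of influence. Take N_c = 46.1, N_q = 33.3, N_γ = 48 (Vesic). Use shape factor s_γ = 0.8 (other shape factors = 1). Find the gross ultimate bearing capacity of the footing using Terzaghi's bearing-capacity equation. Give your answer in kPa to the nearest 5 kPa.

q_ult ≈ 2775 kPa

Effective surcharge at the founding depth q = γ·D_f = 17.3 × 2.47 = 42.731 kPa.
q_ult = q·N_q + 0.5·γ·B·N_γ·s_γ
     = 42.731 × 33.3 + 0.5 × 17.3 × 4.07 × 48 × 0.8
     = 1422.9 + 1351.9 = 2774.8 kPa.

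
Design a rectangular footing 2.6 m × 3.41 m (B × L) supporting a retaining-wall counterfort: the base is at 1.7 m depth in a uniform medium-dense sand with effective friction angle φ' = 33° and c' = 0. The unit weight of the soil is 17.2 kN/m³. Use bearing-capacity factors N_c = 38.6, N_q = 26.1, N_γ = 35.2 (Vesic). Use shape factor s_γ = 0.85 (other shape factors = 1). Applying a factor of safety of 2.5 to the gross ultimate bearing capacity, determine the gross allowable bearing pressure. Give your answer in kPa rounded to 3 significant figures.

Effective surcharge at the founding depth q = γ·D_f = 17.2 × 1.7 = 29.24 kPa.
q_ult = q·N_q + 0.5·γ·B·N_γ·s_γ
     = 29.24 × 26.1 + 0.5 × 17.2 × 2.6 × 35.2 × 0.85
     = 763.16 + 669.01 = 1432.2 kPa.
q_all = q_ult / FS = 1432.2 / 2.5 = 572.87 kPa.

q_all ≈ 573 kPa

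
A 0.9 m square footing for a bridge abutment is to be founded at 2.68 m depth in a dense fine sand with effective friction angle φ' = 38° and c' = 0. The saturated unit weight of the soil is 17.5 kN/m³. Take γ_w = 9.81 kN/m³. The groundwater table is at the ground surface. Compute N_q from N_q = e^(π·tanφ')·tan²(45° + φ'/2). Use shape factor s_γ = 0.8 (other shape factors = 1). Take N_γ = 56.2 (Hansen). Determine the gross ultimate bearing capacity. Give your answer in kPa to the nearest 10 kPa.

tan38° = 0.7813, so N_q = e^(π×0.7813)·tan²(64°) = 11.64 × 4.204 = 48.93.
γ' = 17.5 − 9.81 = 7.69 kN/m³ (submerged throughout). q = 7.69 × 2.68 = 20.609 kPa; the same γ' applies in the ½γBN_γ term.
q·N_q = 20.609 × 48.933 = 1008.5 kPa
0.5·γ·B·N_γ·s_γ = 0.5 × 7.69 × 0.9 × 56.2 × 0.8 = 155.58 kPa
q_ult = 1008.5 + 155.58 = 1164.1 kPa.

q_ult ≈ 1160 kPa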